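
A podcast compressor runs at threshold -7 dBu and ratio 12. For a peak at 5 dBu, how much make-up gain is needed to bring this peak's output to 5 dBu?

Overshoot 12 dB → 12/12 = 1 dB after compression, so the compressed level is -7 + 1 = -6 dBu.
Make-up = target − compressed = 5 − (-6) = 11 dB.

11 dB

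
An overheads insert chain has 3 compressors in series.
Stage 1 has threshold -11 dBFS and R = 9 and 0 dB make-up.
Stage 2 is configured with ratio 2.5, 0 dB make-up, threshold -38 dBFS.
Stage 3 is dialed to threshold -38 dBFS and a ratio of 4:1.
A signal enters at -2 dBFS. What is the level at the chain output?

Stage 1: overshoot 9 dB → 9/9 = 1 dB → -10 dBFS.
Stage 2: -10 dBFS is 28 dB over -38 dBFS; at 2.5:1 that becomes 11.2 dB over, giving -26.8 dBFS.
Stage 3: overshoot 11.2 dB → 11.2/4 = 2.8 dB → -35.2 dBFS.

-35.2 dBFS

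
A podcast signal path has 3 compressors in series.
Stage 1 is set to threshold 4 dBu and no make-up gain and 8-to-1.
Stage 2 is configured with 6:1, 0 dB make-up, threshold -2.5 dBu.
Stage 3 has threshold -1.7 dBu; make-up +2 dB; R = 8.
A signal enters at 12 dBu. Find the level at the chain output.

Stage 1: overshoot 8 dB → 8/8 = 1 dB → 5 dBu.
Stage 2: overshoot 7.5 dB → 7.5/6 = 1.25 dB → -1.25 dBu.
Stage 3: overshoot 0.45 dB → 0.45/8 = 0.05625 dB → -1.64375 dBu; +2 dB make-up → 0.35625 dBu.

0.35625 dBu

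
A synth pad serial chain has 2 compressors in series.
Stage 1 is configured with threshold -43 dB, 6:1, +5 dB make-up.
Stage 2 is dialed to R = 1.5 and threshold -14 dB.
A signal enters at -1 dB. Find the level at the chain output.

Stage 1: overshoot 42 dB → 42/6 = 7 dB → -36 dB; +5 dB make-up → -31 dB.
Stage 2: -31 dB is at or below the -14 dB threshold — no compression; output -31 dB.

-31 dB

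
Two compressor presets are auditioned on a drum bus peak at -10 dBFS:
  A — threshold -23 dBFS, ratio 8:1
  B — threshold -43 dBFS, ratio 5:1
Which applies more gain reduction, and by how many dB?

A: overshoot 13 dB → output overshoot 1.625 dB → GR 11.375 dB.
B: overshoot 33 dB → output overshoot 6.6 dB → GR 26.4 dB.
Difference: 15.025 dB in favour of B.

B, by 15.025 dB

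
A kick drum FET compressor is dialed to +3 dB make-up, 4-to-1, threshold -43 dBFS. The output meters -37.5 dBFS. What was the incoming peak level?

-33 dBFS

Before make-up, the level was -37.5 − 3 = -40.5 dBFS.
That's 2.5 dB above the -43 dBFS threshold.
Before 4:1 compression the overshoot was 2.5 × 4 = 10 dB, so input = -43 + 10 = -33 dBFS.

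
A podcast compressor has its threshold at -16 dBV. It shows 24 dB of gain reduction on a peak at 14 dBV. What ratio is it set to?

5:1

Input overshoot = 14 − (-16) = 30 dB.
Output overshoot = 30 − 24 = 6 dB.
Ratio = input overshoot / output overshoot = 30 / 6 = 5.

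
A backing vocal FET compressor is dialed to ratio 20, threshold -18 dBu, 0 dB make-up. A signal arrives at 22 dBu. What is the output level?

-16 dBu

The input is 40 dB above the -18 dBu threshold.
20:1 compression reduces that to 40/20 = 2 dB over.
That puts the output at -16 dBu.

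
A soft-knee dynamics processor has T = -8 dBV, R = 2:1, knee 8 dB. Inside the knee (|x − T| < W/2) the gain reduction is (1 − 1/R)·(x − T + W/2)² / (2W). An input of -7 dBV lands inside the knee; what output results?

-7.78125 dBV

x − T + W/2 = -7 − (-8) + 4 = 5.
GR = (1 − 1/2) × 5² / 16 = 0.5 × 25 / 16 = 0.78125 dB.
Output = -7 − 0.78125 = -7.78125 dBV.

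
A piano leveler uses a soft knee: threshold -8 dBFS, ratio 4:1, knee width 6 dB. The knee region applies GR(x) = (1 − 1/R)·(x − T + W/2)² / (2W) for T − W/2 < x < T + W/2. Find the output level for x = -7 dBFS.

-8 dBFS

x − T + W/2 = -7 − (-8) + 3 = 4.
GR = (1 − 1/4) × 4² / 12 = 0.75 × 16 / 12 = 1 dB.
Output = -7 − 1 = -8 dBFS.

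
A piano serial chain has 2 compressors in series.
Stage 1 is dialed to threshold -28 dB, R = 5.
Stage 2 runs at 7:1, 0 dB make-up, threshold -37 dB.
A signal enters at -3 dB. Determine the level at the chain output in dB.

Stage 1: overshoot 25 dB → 25/5 = 5 dB → -23 dB.
Stage 2: overshoot 14 dB → 14/7 = 2 dB → -35 dB.

-35 dB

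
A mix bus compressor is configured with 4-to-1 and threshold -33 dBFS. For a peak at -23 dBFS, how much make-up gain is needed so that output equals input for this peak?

7.5 dB

Without make-up, output = threshold + overshoot/4 = -33 + 2.5 = -30.5 dBFS.
Gap to target: 7.5 dB.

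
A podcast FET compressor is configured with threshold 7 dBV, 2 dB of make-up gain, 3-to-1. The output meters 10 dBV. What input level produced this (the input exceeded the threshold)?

Before make-up, the level was 10 − 2 = 8 dBV.
That's 1 dB above the 7 dBV threshold.
Before 3:1 compression the overshoot was 1 × 3 = 3 dB, so input = 7 + 3 = 10 dBV.

10 dBV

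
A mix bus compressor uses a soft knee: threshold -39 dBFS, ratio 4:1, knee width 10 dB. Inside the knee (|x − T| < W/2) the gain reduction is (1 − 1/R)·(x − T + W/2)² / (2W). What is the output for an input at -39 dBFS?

x − T + W/2 = -39 − (-39) + 5 = 5.
GR = (1 − 1/4) × 5² / 20 = 0.75 × 25 / 20 = 0.9375 dB.
Output = -39 − 0.9375 = -39.9375 dBFS.

-39.9375 dBFS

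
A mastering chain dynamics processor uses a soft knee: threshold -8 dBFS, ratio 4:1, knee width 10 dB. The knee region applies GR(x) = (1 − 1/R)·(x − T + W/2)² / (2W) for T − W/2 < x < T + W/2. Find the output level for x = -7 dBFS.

-8.35 dBFS

x − T + W/2 = -7 − (-8) + 5 = 6.
GR = (1 − 1/4) × 6² / 20 = 0.75 × 36 / 20 = 1.35 dB.
Output = -7 − 1.35 = -8.35 dBFS.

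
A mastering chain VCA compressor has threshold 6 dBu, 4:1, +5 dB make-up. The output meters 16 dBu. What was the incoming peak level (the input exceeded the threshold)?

26 dBu

Remove make-up: 16 − 5 = 11 dBu.
Post-compression overshoot = 11 − 6 = 5 dB.
Before 4:1 compression the overshoot was 5 × 4 = 20 dB, so input = 6 + 20 = 26 dBu.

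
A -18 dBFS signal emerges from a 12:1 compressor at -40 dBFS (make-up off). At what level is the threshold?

-42 dBFS

Gain reduction = -18 − (-40) = 22 dB; output overshoot = GR / (R − 1) = 22 / 11 = 2 dB.
Threshold = output − output overshoot = -40 − 2 = -42 dBFS.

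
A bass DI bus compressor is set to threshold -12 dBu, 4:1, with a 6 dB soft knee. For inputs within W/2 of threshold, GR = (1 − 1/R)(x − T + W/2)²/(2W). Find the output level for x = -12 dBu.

x − T + W/2 = -12 − (-12) + 3 = 3.
GR = (1 − 1/4) × 3² / 12 = 0.75 × 9 / 12 = 0.5625 dB.
Output = -12 − 0.5625 = -12.5625 dBu.

-12.5625 dBu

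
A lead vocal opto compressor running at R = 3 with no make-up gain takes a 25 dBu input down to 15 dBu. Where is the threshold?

Gain reduction = 25 − 15 = 10 dB; output overshoot = GR / (R − 1) = 10 / 2 = 5 dB.
Threshold = output − output overshoot = 15 − 5 = 10 dBu.

10 dBu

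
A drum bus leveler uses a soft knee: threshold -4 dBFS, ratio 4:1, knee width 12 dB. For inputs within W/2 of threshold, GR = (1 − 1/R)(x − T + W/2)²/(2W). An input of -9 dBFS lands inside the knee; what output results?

x − T + W/2 = -9 − (-4) + 6 = 1.
GR = (1 − 1/4) × 1² / 24 = 0.75 × 1 / 24 = 0.03125 dB.
Output = -9 − 0.03125 = -9.03125 dBFS.

-9.03125 dBFS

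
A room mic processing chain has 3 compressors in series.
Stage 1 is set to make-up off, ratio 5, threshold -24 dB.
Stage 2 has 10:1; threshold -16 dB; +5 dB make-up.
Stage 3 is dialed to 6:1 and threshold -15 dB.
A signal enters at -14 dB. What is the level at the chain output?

-17 dB

Stage 1: 10 dB above -24 dB, reduced 5:1 to 2 dB above → -22 dB.
Stage 2: -22 dB ≤ -16 dB, so stage 2 doesn't engage; make-up brings it to -17 dB.
Stage 3: below threshold (-17 ≤ -15); passes unchanged; output -17 dB.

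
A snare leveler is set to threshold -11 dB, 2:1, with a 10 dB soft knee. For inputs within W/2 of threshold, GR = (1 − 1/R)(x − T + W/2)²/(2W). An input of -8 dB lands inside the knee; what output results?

-9.6 dB

x − T + W/2 = -8 − (-11) + 5 = 8.
GR = (1 − 1/2) × 8² / 20 = 0.5 × 64 / 20 = 1.6 dB.
Output = -8 − 1.6 = -9.6 dB.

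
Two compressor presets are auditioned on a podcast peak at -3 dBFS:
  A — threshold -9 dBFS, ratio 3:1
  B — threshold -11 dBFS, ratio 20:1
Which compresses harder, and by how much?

B, by 3.6 dB

A: 6 dB over, compressed to 2 dB over, so 4 dB of GR.
B: 8 dB over, compressed to 0.4 dB over, so 7.6 dB of GR.
B reduces 3.6 dB more.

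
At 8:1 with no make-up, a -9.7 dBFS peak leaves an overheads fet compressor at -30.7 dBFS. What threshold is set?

-33.7 dBFS

Gain reduction = -9.7 − (-30.7) = 21 dB; output overshoot = GR / (R − 1) = 21 / 7 = 3 dB.
Threshold = output − output overshoot = -30.7 − 3 = -33.7 dBFS.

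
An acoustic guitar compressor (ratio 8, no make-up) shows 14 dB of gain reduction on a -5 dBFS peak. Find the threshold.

Gain reduction = -5 − (-19) = 14 dB; output overshoot = GR / (R − 1) = 14 / 7 = 2 dB.
Threshold = output − output overshoot = -19 − 2 = -21 dBFS.

-21 dBFS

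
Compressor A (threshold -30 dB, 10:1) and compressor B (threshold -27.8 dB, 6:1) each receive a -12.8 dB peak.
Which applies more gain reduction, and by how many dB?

A: GR = 17.2 − 17.2/10 = 15.48 dB.
B: GR = 15 − 15/6 = 12.5 dB.
A reduces 2.98 dB more.

A, by 2.98 dB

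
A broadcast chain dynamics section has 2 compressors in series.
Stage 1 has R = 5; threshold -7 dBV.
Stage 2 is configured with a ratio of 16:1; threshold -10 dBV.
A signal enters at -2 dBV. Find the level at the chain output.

-9.75 dBV

Stage 1: 5 dB above -7 dBV, reduced 5:1 to 1 dB above → -6 dBV.
Stage 2: -6 dBV is 4 dB over -10 dBV; at 16:1 that becomes 0.25 dB over, giving -9.75 dBV.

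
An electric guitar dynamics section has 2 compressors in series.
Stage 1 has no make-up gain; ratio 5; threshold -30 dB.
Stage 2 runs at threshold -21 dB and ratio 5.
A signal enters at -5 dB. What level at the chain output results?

Stage 1: overshoot 25 dB → 25/5 = 5 dB → -25 dB.
Stage 2: -25 dB is at or below the -21 dB threshold — no compression; output -25 dB.

-25 dB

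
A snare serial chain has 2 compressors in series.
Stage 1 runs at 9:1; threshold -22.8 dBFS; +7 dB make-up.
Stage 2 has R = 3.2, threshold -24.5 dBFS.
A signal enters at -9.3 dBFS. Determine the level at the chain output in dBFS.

-21.3125 dBFS

Stage 1: -9.3 dBFS is 13.5 dB over -22.8 dBFS; at 9:1 that becomes 1.5 dB over, giving -21.3 dBFS; +7 dB make-up → -14.3 dBFS.
Stage 2: overshoot 10.2 dB → 10.2/3.2 = 3.1875 dB → -21.3125 dBFS.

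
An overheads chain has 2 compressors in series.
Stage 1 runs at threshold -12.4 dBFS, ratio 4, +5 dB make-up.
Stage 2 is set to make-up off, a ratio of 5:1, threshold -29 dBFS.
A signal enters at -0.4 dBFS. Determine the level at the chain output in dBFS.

Stage 1: overshoot 12 dB → 12/4 = 3 dB → -9.4 dBFS; +5 dB make-up → -4.4 dBFS.
Stage 2: -4.4 dBFS is 24.6 dB over -29 dBFS; at 5:1 that becomes 4.92 dB over, giving -24.08 dBFS.

-24.08 dBFS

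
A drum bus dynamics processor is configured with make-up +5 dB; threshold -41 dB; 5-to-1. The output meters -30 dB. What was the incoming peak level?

Stripping the +5 dB make-up gives -35 dB at the gain stage.
That's 6 dB above the -41 dB threshold.
Input overshoot = R × output overshoot = 30 dB → input = -41 + 30 = -11 dB.

-11 dB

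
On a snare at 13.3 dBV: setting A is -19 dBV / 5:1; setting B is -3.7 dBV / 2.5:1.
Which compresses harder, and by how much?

A: 32.3 dB over, compressed to 6.46 dB over, so 25.84 dB of GR.
B: 17 dB over, compressed to 6.8 dB over, so 10.2 dB of GR.
A reduces 15.64 dB more.

A, by 15.64 dB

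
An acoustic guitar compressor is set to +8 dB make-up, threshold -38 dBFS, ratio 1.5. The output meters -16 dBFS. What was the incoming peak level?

Before make-up, the level was -16 − 8 = -24 dBFS.
The compressed level sits -24 − (-38) = 14 dB over threshold.
Before 1.5:1 compression the overshoot was 14 × 1.5 = 21 dB, so input = -38 + 21 = -17 dBFS.

-17 dBFS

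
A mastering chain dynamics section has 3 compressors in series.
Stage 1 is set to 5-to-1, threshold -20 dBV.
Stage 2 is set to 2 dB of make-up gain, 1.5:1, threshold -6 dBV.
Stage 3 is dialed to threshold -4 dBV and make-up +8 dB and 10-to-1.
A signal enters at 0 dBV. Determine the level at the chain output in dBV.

-6 dBV

Stage 1: overshoot 20 dB → 20/5 = 4 dB → -16 dBV.
Stage 2: -16 dBV is at or below the -6 dBV threshold — no compression; make-up brings it to -14 dBV.
Stage 3: -14 dBV ≤ -4 dBV, so stage 3 doesn't engage; make-up brings it to -6 dBV.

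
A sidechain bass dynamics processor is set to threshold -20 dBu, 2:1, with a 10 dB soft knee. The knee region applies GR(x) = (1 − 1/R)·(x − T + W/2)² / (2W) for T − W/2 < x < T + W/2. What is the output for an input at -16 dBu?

x − T + W/2 = -16 − (-20) + 5 = 9.
GR = (1 − 1/2) × 9² / 20 = 0.5 × 81 / 20 = 2.025 dB.
Output = -16 − 2.025 = -18.025 dBu.

-18.025 dBu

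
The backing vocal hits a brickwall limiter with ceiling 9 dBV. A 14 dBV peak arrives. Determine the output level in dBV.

At ∞:1, everything above 9 dBV is held at the ceiling.

9 dBV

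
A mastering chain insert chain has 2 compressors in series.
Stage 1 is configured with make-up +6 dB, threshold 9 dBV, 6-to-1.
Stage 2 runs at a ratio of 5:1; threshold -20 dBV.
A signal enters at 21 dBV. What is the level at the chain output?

Stage 1: 12 dB above 9 dBV, reduced 6:1 to 2 dB above → 11 dBV; +6 dB make-up → 17 dBV.
Stage 2: overshoot 37 dB → 37/5 = 7.4 dB → -12.6 dBV.

-12.6 dBV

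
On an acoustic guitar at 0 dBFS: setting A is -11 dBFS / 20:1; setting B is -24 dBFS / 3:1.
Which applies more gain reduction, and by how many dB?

B, by 5.55 dB

A: GR = 11 − 11/20 = 10.45 dB.
B: GR = 24 − 24/3 = 16 dB.
Difference: 5.55 dB in favour of B.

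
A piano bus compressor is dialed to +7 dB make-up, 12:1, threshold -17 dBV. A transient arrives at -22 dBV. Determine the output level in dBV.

-15 dBV

-22 dBV is 5 dB below the -17 dBV threshold, so no gain reduction is applied.
Make-up gain adds 7 dB: -22 + 7 = -15 dBV.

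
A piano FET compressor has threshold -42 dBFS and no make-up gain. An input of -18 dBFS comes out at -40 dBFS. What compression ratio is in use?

12:1

Input overshoot = -18 − (-42) = 24 dB; output overshoot = -40 − (-42) = 2 dB.
Ratio = 24 / 2 = 12.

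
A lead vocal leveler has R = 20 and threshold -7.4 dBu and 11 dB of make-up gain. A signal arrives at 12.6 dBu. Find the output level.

12.6 dBu sits 20 dB over threshold.
At 20:1 the overshoot is divided by 20, leaving 1 dB above threshold.
Output = -7.4 + 1 = -6.4 dBu; make-up adds 11 dB, giving 4.6 dBu.

4.6 dBu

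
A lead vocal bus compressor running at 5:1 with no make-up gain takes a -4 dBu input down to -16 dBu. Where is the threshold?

Let T be the threshold. Output overshoot = (input overshoot)/R, so -16 − T = (-4 − T)/5.
5·(-16 − T) = -4 − T → 4·T = -80 − (-4) = -76.
T = -76/4 = -19 dBu.

-19 dBu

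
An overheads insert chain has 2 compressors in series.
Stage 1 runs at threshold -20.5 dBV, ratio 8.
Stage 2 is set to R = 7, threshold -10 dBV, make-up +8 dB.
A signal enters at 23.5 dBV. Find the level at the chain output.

Stage 1: 23.5 dBV is 44 dB over -20.5 dBV; at 8:1 that becomes 5.5 dB over, giving -15 dBV.
Stage 2: -15 dBV is at or below the -10 dBV threshold — no compression; make-up brings it to -7 dBV.

-7 dBV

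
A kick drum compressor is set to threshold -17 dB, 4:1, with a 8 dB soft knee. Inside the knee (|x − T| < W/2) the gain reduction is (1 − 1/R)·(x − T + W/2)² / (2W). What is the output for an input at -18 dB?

x − T + W/2 = -18 − (-17) + 4 = 3.
GR = (1 − 1/4) × 3² / 16 = 0.75 × 9 / 16 = 0.421875 dB.
Output = -18 − 0.421875 = -18.421875 dB.

-18.421875 dB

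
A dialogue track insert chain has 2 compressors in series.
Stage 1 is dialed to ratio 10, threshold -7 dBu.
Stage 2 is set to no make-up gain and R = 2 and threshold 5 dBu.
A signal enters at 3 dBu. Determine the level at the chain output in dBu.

Stage 1: overshoot 10 dB → 10/10 = 1 dB → -6 dBu.
Stage 2: below threshold (-6 ≤ 5); passes unchanged; output -6 dBu.

-6 dBu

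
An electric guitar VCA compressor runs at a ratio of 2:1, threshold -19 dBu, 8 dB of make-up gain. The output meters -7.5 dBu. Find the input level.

-12 dBu

Remove make-up: -7.5 − 8 = -15.5 dBu.
Post-compression overshoot = -15.5 − (-19) = 3.5 dB.
Input overshoot = R × output overshoot = 7 dB → input = -19 + 7 = -12 dBu.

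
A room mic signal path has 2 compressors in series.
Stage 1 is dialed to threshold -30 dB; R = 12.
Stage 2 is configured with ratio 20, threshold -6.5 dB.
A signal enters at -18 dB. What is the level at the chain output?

-29 dB

Stage 1: 12 dB above -30 dB, reduced 12:1 to 1 dB above → -29 dB.
Stage 2: -29 dB is at or below the -6.5 dB threshold — no compression; output -29 dB.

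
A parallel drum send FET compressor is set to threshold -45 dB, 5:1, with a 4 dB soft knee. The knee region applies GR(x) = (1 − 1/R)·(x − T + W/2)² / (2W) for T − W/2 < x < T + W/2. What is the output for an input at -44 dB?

-44.9 dB

x − T + W/2 = -44 − (-45) + 2 = 3.
GR = (1 − 1/5) × 3² / 8 = 0.8 × 9 / 8 = 0.9 dB.
Output = -44 − 0.9 = -44.9 dB.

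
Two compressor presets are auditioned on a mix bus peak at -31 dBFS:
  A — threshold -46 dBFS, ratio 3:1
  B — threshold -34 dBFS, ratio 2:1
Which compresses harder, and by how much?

A: 15 dB over, compressed to 5 dB over, so 10 dB of GR.
B: 3 dB over, compressed to 1.5 dB over, so 1.5 dB of GR.
A applies 8.5 dB more gain reduction.

A, by 8.5 dB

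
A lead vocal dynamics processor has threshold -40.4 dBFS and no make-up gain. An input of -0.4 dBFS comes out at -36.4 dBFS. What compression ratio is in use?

Input overshoot = -0.4 − (-40.4) = 40 dB; output overshoot = -36.4 − (-40.4) = 4 dB.
Ratio = 40 / 4 = 10.

10:1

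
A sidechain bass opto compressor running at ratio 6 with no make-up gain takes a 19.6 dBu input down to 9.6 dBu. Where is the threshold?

Input is 12 dB above T (since output overshoot × R = input overshoot: (9.6 − T)·6 = 19.6 − T gives T = 7.6 dBu).
Check: 7.6 + (19.6 − 7.6)/6 = 7.6 + 2 = 9.6 dBu. ✓

7.6 dBu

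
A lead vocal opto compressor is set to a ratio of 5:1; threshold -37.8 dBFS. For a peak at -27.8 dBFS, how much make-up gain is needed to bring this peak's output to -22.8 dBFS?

13 dB

Overshoot 10 dB → 10/5 = 2 dB after compression, so the compressed level is -37.8 + 2 = -35.8 dBFS.
Make-up = target − compressed = -22.8 − (-35.8) = 13 dB.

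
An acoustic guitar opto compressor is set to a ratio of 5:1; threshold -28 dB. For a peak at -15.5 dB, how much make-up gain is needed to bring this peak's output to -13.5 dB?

12 dB

Overshoot 12.5 dB → 12.5/5 = 2.5 dB after compression, so the compressed level is -28 + 2.5 = -25.5 dB.
Make-up = target − compressed = -13.5 − (-25.5) = 12 dB.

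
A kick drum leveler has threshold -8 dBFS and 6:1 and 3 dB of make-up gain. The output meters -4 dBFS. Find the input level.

-2 dBFS

Before make-up, the level was -4 − 3 = -7 dBFS.
The compressed level sits -7 − (-8) = 1 dB over threshold.
Input overshoot = R × output overshoot = 6 dB → input = -8 + 6 = -2 dBFS.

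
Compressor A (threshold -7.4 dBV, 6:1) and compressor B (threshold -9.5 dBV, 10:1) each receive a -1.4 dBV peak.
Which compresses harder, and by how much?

B, by 2.29 dB

A: GR = 6 − 6/6 = 5 dB.
B: GR = 8.1 − 8.1/10 = 7.29 dB.
Difference: 2.29 dB in favour of B.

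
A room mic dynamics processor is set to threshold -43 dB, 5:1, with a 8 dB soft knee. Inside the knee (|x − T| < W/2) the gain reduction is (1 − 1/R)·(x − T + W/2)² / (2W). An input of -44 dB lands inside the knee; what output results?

x − T + W/2 = -44 − (-43) + 4 = 3.
GR = (1 − 1/5) × 3² / 16 = 0.8 × 9 / 16 = 0.45 dB.
Output = -44 − 0.45 = -44.45 dB.

-44.45 dB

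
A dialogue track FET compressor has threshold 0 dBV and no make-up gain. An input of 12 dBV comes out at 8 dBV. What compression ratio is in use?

1.5:1

Input overshoot = 12 − 0 = 12 dB; output overshoot = 8 − 0 = 8 dB.
Ratio = 12 / 8 = 1.5.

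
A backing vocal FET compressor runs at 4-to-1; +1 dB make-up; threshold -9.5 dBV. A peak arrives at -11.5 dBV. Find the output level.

-10.5 dBV

-11.5 dBV is 2 dB below the -9.5 dBV threshold, so no gain reduction is applied.
Make-up gain adds 1 dB: -11.5 + 1 = -10.5 dBV.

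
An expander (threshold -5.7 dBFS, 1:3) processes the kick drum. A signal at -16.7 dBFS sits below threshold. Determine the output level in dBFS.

Below threshold, a 1:3 expander applies gain = (3−1)×(T − x) of attenuation.
(3−1) × 11 = 22 dB, so output = -16.7 − 22 = -38.7 dBFS.

-38.7 dBFS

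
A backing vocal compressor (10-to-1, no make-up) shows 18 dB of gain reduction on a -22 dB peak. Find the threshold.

-42 dB

Let T be the threshold. Output overshoot = (input overshoot)/R, so -40 − T = (-22 − T)/10.
10·(-40 − T) = -22 − T → 9·T = -400 − (-22) = -378.
T = -378/9 = -42 dB.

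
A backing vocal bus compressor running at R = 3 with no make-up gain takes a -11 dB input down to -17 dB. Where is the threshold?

-20 dB

Let T be the threshold. Output overshoot = (input overshoot)/R, so -17 − T = (-11 − T)/3.
3·(-17 − T) = -11 − T → 2·T = -51 − (-11) = -40.
T = -40/2 = -20 dB.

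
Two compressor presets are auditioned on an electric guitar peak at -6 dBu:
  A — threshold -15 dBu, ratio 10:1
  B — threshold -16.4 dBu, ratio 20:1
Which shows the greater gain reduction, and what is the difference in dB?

A: 9 dB over, compressed to 0.9 dB over, so 8.1 dB of GR.
B: 10.4 dB over, compressed to 0.52 dB over, so 9.88 dB of GR.
B applies 1.78 dB more gain reduction.

B, by 1.78 dB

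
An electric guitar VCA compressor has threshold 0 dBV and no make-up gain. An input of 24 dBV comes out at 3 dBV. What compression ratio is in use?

Input overshoot = 24 − 0 = 24 dB; output overshoot = 3 − 0 = 3 dB.
Ratio = 24 / 3 = 8.

8:1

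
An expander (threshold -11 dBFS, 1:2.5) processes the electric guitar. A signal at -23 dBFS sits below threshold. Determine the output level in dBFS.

-41 dBFS

Below threshold, a 1:2.5 expander applies gain = (2.5−1)×(T − x) of attenuation.
(2.5−1) × 12 = 18 dB, so output = -23 − 18 = -41 dBFS.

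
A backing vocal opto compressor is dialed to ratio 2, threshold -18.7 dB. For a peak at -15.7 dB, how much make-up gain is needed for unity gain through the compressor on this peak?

Overshoot 3 dB → 3/2 = 1.5 dB after compression, so the compressed level is -18.7 + 1.5 = -17.2 dB.
Make-up = target − compressed = -15.7 − (-17.2) = 1.5 dB.

1.5 dB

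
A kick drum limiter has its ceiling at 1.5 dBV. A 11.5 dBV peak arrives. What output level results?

1.5 dBV

The limiter clamps the peak to its 1.5 dBV ceiling.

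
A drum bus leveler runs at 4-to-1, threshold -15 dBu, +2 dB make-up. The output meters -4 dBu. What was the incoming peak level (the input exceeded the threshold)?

21 dBu

Stripping the +2 dB make-up gives -6 dBu at the gain stage.
Post-compression overshoot = -6 − (-15) = 9 dB.
Undo the ratio: input overshoot = 9 × 4 = 36 dB, giving input = 21 dBu.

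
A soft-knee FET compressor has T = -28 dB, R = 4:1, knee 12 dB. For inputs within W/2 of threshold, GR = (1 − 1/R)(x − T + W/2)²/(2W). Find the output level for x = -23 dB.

-26.78125 dB

x − T + W/2 = -23 − (-28) + 6 = 11.
GR = (1 − 1/4) × 11² / 24 = 0.75 × 121 / 24 = 3.78125 dB.
Output = -23 − 3.78125 = -26.78125 dB.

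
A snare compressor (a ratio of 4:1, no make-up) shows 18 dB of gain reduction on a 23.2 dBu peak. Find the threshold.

Gain reduction = 23.2 − 5.2 = 18 dB; output overshoot = GR / (R − 1) = 18 / 3 = 6 dB.
Threshold = output − output overshoot = 5.2 − 6 = -0.8 dBu.

-0.8 dBu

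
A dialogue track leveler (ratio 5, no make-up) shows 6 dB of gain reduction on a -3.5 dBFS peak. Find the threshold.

Input is 7.5 dB above T (since output overshoot × R = input overshoot: (-9.5 − T)·5 = -3.5 − T gives T = -11 dBFS).
Check: -11 + (-3.5 − (-11))/5 = -11 + 1.5 = -9.5 dBFS. ✓

-11 dBFS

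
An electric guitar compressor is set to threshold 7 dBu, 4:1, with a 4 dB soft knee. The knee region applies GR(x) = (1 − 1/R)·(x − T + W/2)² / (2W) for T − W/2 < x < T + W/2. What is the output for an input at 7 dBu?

6.625 dBu

x − T + W/2 = 7 − 7 + 2 = 2.
GR = (1 − 1/4) × 2² / 8 = 0.75 × 4 / 8 = 0.375 dB.
Output = 7 − 0.375 = 6.625 dBu.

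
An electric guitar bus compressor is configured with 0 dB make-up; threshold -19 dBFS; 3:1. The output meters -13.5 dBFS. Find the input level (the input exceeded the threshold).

-2.5 dBFS

The compressed level sits -13.5 − (-19) = 5.5 dB over threshold.
Input overshoot = R × output overshoot = 16.5 dB → input = -19 + 16.5 = -2.5 dBFS.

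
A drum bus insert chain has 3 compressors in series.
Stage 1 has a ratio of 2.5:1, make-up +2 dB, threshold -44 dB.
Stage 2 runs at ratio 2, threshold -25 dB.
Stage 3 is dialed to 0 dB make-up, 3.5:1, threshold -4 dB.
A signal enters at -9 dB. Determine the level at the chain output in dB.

-28 dB

Stage 1: -9 dB is 35 dB over -44 dB; at 2.5:1 that becomes 14 dB over, giving -30 dB; +2 dB make-up → -28 dB.
Stage 2: -28 dB ≤ -25 dB, so stage 2 doesn't engage; output -28 dB.
Stage 3: -28 dB is at or below the -4 dB threshold — no compression; output -28 dB.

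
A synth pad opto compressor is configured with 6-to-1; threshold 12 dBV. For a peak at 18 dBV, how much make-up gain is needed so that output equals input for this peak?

5 dB

The peak compresses to 12 + 6/6 = 13 dBV.
To reach 18 dBV requires 18 − 13 = 5 dB of make-up.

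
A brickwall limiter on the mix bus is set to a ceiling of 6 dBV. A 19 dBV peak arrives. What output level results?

A brickwall limiter is an ∞:1 compressor: any input above the ceiling is clamped to 6 dBV.

6 dBV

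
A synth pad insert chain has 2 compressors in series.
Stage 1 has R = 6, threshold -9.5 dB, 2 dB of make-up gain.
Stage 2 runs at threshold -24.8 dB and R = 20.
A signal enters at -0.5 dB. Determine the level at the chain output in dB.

-23.86 dB

Stage 1: overshoot 9 dB → 9/6 = 1.5 dB → -8 dB; +2 dB make-up → -6 dB.
Stage 2: overshoot 18.8 dB → 18.8/20 = 0.94 dB → -23.86 dB.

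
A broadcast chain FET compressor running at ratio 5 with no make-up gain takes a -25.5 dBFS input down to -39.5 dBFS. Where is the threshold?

-43 dBFS

Gain reduction = -25.5 − (-39.5) = 14 dB; output overshoot = GR / (R − 1) = 14 / 4 = 3.5 dB.
Threshold = output − output overshoot = -39.5 − 3.5 = -43 dBFS.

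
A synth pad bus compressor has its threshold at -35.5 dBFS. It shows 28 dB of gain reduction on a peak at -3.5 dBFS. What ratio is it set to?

8:1

Input overshoot = -3.5 − (-35.5) = 32 dB.
Output overshoot = 32 − 28 = 4 dB.
Ratio = input overshoot / output overshoot = 32 / 4 = 8.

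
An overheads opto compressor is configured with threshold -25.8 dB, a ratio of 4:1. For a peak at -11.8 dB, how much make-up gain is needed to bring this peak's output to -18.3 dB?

4 dB

Without make-up, output = threshold + overshoot/4 = -25.8 + 3.5 = -22.3 dB.
Gap to target: 4 dB.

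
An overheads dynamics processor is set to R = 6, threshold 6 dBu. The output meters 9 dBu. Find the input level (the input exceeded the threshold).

24 dBu

That's 3 dB above the 6 dBu threshold.
Before 6:1 compression the overshoot was 3 × 6 = 18 dB, so input = 6 + 18 = 24 dBu.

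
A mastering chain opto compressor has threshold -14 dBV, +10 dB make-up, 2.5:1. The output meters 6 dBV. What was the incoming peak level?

Remove make-up: 6 − 10 = -4 dBV.
The compressed level sits -4 − (-14) = 10 dB over threshold.
Undo the ratio: input overshoot = 10 × 2.5 = 25 dB, giving input = 11 dBV.

11 dBV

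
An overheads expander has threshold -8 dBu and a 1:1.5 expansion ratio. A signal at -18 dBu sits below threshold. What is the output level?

The input is 10 dB below the -8 dBu threshold.
A 1:1.5 expander multiplies undershoot by 1.5: 10 × 1.5 = 15 dB below threshold.
Output = -8 − 15 = -23 dBu.

-23 dBu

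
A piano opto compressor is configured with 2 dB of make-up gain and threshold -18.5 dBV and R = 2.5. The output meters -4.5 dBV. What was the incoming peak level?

11.5 dBV

Remove make-up: -4.5 − 2 = -6.5 dBV.
That's 12 dB above the -18.5 dBV threshold.
Undo the ratio: input overshoot = 12 × 2.5 = 30 dB, giving input = 11.5 dBV.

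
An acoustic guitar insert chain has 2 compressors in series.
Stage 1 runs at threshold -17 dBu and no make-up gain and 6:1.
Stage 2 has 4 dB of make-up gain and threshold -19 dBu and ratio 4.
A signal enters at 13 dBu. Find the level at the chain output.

-13.25 dBu

Stage 1: 13 dBu is 30 dB over -17 dBu; at 6:1 that becomes 5 dB over, giving -12 dBu.
Stage 2: -12 dBu is 7 dB over -19 dBu; at 4:1 that becomes 1.75 dB over, giving -17.25 dBu; +4 dB make-up → -13.25 dBu.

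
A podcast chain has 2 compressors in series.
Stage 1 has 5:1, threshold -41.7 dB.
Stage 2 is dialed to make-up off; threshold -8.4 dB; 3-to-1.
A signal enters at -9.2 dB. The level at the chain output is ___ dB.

-35.2 dB

Stage 1: 32.5 dB above -41.7 dB, reduced 5:1 to 6.5 dB above → -35.2 dB.
Stage 2: -35.2 dB is at or below the -8.4 dB threshold — no compression; output -35.2 dB.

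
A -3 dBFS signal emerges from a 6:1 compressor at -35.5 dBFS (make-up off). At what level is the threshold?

Gain reduction = -3 − (-35.5) = 32.5 dB; output overshoot = GR / (R − 1) = 32.5 / 5 = 6.5 dB.
Threshold = output − output overshoot = -35.5 − 6.5 = -42 dBFS.

-42 dBFS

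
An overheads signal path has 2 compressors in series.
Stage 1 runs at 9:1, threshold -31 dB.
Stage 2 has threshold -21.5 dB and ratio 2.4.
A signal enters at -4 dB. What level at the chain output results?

-28 dB

Stage 1: -4 dB is 27 dB over -31 dB; at 9:1 that becomes 3 dB over, giving -28 dB.
Stage 2: -28 dB ≤ -21.5 dB, so stage 2 doesn't engage; output -28 dB.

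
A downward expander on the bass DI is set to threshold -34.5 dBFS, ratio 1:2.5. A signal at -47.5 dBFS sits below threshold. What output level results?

-67 dBFS

The input is 13 dB below the -34.5 dBFS threshold.
A 1:2.5 expander multiplies undershoot by 2.5: 13 × 2.5 = 32.5 dB below threshold.
Output = -34.5 − 32.5 = -67 dBFS.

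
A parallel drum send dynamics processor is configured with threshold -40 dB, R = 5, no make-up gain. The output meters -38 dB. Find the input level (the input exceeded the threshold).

-30 dB

That's 2 dB above the -40 dB threshold.
Input overshoot = R × output overshoot = 10 dB → input = -40 + 10 = -30 dB.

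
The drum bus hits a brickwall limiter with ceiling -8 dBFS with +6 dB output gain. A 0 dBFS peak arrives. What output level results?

-2 dBFS

The limiter clamps the peak to its -8 dBFS ceiling.
Output gain then adds 6 dB: -8 + 6 = -2 dBFS.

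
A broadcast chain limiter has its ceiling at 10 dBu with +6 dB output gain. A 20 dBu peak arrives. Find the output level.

A brickwall limiter is an ∞:1 compressor: any input above the ceiling is clamped to 10 dBu.
Output gain then adds 6 dB: 10 + 6 = 16 dBu.

16 dBu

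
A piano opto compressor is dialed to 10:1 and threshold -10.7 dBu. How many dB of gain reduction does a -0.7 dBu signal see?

9 dB

-0.7 dBu exceeds the threshold by 10 dB.
After 10:1 compression the overshoot becomes 10/10 = 1 dB.
GR = overshoot in − overshoot out = 10 − 1 = 9 dB.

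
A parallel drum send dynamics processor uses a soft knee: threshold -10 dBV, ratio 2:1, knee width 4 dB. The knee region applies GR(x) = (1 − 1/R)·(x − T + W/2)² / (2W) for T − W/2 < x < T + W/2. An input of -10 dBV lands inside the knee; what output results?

-10.25 dBV

x − T + W/2 = -10 − (-10) + 2 = 2.
GR = (1 − 1/2) × 2² / 8 = 0.5 × 4 / 8 = 0.25 dB.
Output = -10 − 0.25 = -10.25 dBV.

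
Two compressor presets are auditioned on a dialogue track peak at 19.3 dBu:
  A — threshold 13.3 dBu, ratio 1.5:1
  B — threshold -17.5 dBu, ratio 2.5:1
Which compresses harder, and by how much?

B, by 20.08 dB

A: GR = 6 − 6/1.5 = 2 dB.
B: GR = 36.8 − 36.8/2.5 = 22.08 dB.
B reduces 20.08 dB more.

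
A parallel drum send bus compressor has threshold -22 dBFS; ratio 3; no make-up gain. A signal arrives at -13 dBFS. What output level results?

-19 dBFS

The input is 9 dB above the -22 dBFS threshold.
The 9 dB excess becomes 3 dB after 3:1 reduction.
Output = -22 + 3 = -19 dBFS.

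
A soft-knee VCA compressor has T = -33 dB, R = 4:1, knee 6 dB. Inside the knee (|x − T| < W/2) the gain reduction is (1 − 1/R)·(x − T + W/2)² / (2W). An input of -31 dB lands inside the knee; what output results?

x − T + W/2 = -31 − (-33) + 3 = 5.
GR = (1 − 1/4) × 5² / 12 = 0.75 × 25 / 12 = 1.5625 dB.
Output = -31 − 1.5625 = -32.5625 dB.

-32.5625 dB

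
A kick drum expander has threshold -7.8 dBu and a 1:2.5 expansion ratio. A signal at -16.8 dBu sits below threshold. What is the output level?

-30.3 dBu

The input is 9 dB below the -7.8 dBu threshold.
A 1:2.5 expander multiplies undershoot by 2.5: 9 × 2.5 = 22.5 dB below threshold.
Output = -7.8 − 22.5 = -30.3 dBu.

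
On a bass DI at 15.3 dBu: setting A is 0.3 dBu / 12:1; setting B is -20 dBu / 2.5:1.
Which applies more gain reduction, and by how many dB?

A: overshoot 15 dB → output overshoot 1.25 dB → GR 13.75 dB.
B: overshoot 35.3 dB → output overshoot 14.12 dB → GR 21.18 dB.
B reduces 7.43 dB more.

B, by 7.43 dB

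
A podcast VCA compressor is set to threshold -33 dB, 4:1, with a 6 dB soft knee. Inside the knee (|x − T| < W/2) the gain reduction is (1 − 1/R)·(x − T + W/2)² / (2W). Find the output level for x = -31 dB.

x − T + W/2 = -31 − (-33) + 3 = 5.
GR = (1 − 1/4) × 5² / 12 = 0.75 × 25 / 12 = 1.5625 dB.
Output = -31 − 1.5625 = -32.5625 dB.

-32.5625 dB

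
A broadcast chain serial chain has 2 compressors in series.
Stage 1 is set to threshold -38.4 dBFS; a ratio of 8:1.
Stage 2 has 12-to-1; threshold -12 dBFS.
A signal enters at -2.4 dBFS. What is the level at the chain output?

Stage 1: -2.4 dBFS is 36 dB over -38.4 dBFS; at 8:1 that becomes 4.5 dB over, giving -33.9 dBFS.
Stage 2: -33.9 dBFS ≤ -12 dBFS, so stage 2 doesn't engage; output -33.9 dBFS.

-33.9 dBFS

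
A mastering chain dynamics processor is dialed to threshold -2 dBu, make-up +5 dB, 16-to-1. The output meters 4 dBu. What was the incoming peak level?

Remove make-up: 4 − 5 = -1 dBu.
That's 1 dB above the -2 dBu threshold.
Input overshoot = R × output overshoot = 16 dB → input = -2 + 16 = 14 dBu.

14 dBu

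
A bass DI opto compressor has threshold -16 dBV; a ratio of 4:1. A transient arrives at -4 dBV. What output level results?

Overshoot: -4 − (-16) = 12 dB.
The 12 dB excess becomes 3 dB after 4:1 reduction.
So the level is -16 + 3 = -13 dBV.

-13 dBV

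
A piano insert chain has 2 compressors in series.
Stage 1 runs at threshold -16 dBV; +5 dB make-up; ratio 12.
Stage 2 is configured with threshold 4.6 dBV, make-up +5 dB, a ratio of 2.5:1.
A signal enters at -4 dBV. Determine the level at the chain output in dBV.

-5 dBV

Stage 1: -4 dBV is 12 dB over -16 dBV; at 12:1 that becomes 1 dB over, giving -15 dBV; +5 dB make-up → -10 dBV.
Stage 2: -10 dBV is at or below the 4.6 dBV threshold — no compression; make-up brings it to -5 dBV.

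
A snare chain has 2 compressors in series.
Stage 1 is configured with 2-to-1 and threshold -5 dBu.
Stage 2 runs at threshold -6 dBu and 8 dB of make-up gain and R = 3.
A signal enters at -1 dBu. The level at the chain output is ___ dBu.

3 dBu

Stage 1: overshoot 4 dB → 4/2 = 2 dB → -3 dBu.
Stage 2: overshoot 3 dB → 3/3 = 1 dB → -5 dBu; +8 dB make-up → 3 dBu.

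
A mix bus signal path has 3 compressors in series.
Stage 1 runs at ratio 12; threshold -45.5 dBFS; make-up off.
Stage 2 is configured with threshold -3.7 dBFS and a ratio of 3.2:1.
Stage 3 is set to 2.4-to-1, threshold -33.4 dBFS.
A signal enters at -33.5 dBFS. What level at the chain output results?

-44.5 dBFS

Stage 1: overshoot 12 dB → 12/12 = 1 dB → -44.5 dBFS.
Stage 2: -44.5 dBFS ≤ -3.7 dBFS, so stage 2 doesn't engage; output -44.5 dBFS.
Stage 3: below threshold (-44.5 ≤ -33.4); passes unchanged; output -44.5 dBFS.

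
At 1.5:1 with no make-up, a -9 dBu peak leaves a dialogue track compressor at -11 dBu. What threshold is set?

Input is 6 dB above T (since output overshoot × R = input overshoot: (-11 − T)·1.5 = -9 − T gives T = -15 dBu).
Check: -15 + (-9 − (-15))/1.5 = -15 + 4 = -11 dBu. ✓

-15 dBu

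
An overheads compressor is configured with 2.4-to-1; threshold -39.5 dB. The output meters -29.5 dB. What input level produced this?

-15.5 dB

The compressed level sits -29.5 − (-39.5) = 10 dB over threshold.
Undo the ratio: input overshoot = 10 × 2.4 = 24 dB, giving input = -15.5 dB.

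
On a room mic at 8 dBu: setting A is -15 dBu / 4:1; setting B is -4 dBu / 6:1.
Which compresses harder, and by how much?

A, by 7.25 dB

A: GR = 23 − 23/4 = 17.25 dB.
B: GR = 12 − 12/6 = 10 dB.
Difference: 7.25 dB in favour of A.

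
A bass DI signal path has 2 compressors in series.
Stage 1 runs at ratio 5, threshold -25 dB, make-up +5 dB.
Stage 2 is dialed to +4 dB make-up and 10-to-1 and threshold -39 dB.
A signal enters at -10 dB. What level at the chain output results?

-32.8 dB

Stage 1: 15 dB above -25 dB, reduced 5:1 to 3 dB above → -22 dB; +5 dB make-up → -17 dB.
Stage 2: overshoot 22 dB → 22/10 = 2.2 dB → -36.8 dB; +4 dB make-up → -32.8 dB.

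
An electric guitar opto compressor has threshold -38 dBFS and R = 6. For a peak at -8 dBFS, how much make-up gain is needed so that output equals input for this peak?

25 dB

Overshoot 30 dB → 30/6 = 5 dB after compression, so the compressed level is -38 + 5 = -33 dBFS.
Make-up = target − compressed = -8 − (-33) = 25 dB.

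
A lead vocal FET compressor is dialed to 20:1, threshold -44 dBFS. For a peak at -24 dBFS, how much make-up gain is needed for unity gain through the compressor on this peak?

19 dB

Without make-up, output = threshold + overshoot/20 = -44 + 1 = -43 dBFS.
Gap to target: 19 dB.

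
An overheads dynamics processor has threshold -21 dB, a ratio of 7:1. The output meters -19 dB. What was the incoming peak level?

-7 dB

The compressed level sits -19 − (-21) = 2 dB over threshold.
Undo the ratio: input overshoot = 2 × 7 = 14 dB, giving input = -7 dB.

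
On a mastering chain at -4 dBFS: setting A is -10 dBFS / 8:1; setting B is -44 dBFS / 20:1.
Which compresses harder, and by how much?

B, by 32.75 dB

A: GR = 6 − 6/8 = 5.25 dB.
B: GR = 40 − 40/20 = 38 dB.
Difference: 32.75 dB in favour of B.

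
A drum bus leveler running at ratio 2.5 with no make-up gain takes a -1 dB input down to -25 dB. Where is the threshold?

Input is 40 dB above T (since output overshoot × R = input overshoot: (-25 − T)·2.5 = -1 − T gives T = -41 dB).
Check: -41 + (-1 − (-41))/2.5 = -41 + 16 = -25 dB. ✓

-41 dB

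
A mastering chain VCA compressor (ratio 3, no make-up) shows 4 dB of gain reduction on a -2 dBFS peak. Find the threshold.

-8 dBFS

Input is 6 dB above T (since output overshoot × R = input overshoot: (-6 − T)·3 = -2 − T gives T = -8 dBFS).
Check: -8 + (-2 − (-8))/3 = -8 + 2 = -6 dBFS. ✓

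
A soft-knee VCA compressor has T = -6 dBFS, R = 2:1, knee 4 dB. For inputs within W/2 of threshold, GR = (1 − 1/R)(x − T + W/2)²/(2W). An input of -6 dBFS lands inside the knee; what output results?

-6.25 dBFS

x − T + W/2 = -6 − (-6) + 2 = 2.
GR = (1 − 1/2) × 2² / 8 = 0.5 × 4 / 8 = 0.25 dB.
Output = -6 − 0.25 = -6.25 dBFS.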